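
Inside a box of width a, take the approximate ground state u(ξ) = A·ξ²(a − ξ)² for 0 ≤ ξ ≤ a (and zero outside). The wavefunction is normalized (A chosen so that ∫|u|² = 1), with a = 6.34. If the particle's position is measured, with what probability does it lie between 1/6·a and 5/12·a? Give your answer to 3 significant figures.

P ≈ 0.293

|u|² is the probability density, so P = ∫_{1/6·a}^{5/12·a} |u|² dξ.
With A² fixed by ∫|u|² = 1, i.e. A² = (a^9/630)^(−1), substitute and integrate.
Let t = ξ/a; then A² and the length scale cancel, so P = ∫_{1/6}^{5/12} t^4·(1 - t)^4 dt ÷ ∫_{0}^{1} t^4·(1 - t)^4 dt.
An antiderivative of t^4·(1 - t)^4 is t^5·(70·t^4 - 315·t^3 + 540·t^2 - 420·t + 126)/630; evaluating from 1/6 to 5/12 gives ≈ 0.00046568, while the full integral is 1/630.
This works out to P = 0.2934.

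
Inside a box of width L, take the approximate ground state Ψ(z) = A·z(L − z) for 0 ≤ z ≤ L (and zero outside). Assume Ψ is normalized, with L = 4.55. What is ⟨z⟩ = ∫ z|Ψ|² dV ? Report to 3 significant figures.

⟨z⟩ ≈ 2.28

The expectation value is the |Ψ|²-weighted average of z: ∫ z|Ψ|² dz.
Expanding the polynomial and integrating term by term, since the A² factors cancel between numerator and denominator, ⟨z⟩ = L/2.
Putting L = 4.55 gives 2.275.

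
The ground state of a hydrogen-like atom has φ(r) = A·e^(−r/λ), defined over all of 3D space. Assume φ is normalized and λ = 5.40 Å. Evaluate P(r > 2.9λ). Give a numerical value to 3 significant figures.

P ≈ 0.0715

With dV = 4πr²dr, the probability is ∫|φ|² dV over r > 2.9λ.
Normalization gives A² = 1/(π·λ^3).
Substituting u = r/λ, A², 4π and the length scale all cancel in the ratio: P = ∫_{2.9}^{∞} u^2·e^(-2·u) du / ∫_{0}^{∞} u^2·e^(-2·u) du.
With ∫ u^2·e^(-2·u) du = -(2·u^2 + 2·u + 1)·e^(-2·u)/4 + C, the region integral is 1181·e^(-29/5)/200 and the full one is 1/4.
The region integral divided by the full integral gives P = 0.07151.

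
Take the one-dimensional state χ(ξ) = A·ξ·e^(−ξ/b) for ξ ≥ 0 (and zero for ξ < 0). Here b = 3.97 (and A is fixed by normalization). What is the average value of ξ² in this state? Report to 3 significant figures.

⟨ξ^2⟩ ≈ 47.3

⟨ξ²⟩ = ∫ ξ^2 |χ|² dξ over the full domain.
The ratio of the moment integral to the normalization integral gives ⟨ξ²⟩ = 3·b^2.
With b = 3.97, ⟨ξ^2⟩ = 47.28.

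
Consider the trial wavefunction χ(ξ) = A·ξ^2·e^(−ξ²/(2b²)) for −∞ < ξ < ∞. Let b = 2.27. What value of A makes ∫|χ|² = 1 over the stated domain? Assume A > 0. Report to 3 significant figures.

Normalization requires ∫|χ|² dξ = 1, integrated from −∞ to ∞.
With χ = A·ξ^2·e^(−ξ²/(2b²)), the integral evaluates to A²·[3·√(π)·b^5/4].
Setting this equal to 1 gives A² = 1/(3·√(π)·b^5/4).
Substituting b = 2.27 gives A² = 0.01248, so A = 0.1117.

A ≈ 0.112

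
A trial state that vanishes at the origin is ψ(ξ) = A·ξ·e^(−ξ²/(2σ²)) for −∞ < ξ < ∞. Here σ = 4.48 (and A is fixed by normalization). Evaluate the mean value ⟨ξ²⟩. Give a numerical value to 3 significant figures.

⟨ξ^2⟩ ≈ 30.1

By definition ⟨ξ²⟩ = ∫ ξ^2 |ψ(ξ)|² dξ.
Differentiating ∫e^(−αξ²) dξ = √(π/α) under α to get the higher moments, evaluating both integrals, ⟨ξ²⟩ = 3·σ^2/2.
With σ = 4.48, ⟨ξ^2⟩ = 30.11.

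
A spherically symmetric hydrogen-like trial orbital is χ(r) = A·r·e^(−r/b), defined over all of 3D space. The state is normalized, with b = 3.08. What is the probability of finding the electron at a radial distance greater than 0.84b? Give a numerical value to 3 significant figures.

Integrate the radial probability density 4πr²|χ|² over r > 0.84b.
A² is fixed by ∫₀^∞ 4πr²|χ|² dr = 1, i.e. A² = (3·π·b^5)^(−1).
Let u = r/b; then A², 4π and the length scale all cancel, so P = ∫_{0.84}^{∞} u^4·e^(-2·u) du ÷ ∫_{0}^{∞} u^4·e^(-2·u) du.
With ∫ u^4·e^(-2·u) du = -(u^4/2 + u^3 + 3·u^2/2 + 3·u/2 + 3/4)·e^(-2·u) + C, the region integral is ≈ 0.72873 and the full one is 3/4.
This evaluates to P = 0.9716.

P ≈ 0.972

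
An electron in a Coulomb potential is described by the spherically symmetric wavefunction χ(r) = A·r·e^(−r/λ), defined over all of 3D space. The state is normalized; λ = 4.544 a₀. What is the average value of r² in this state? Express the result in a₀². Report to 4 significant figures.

By definition ⟨r²⟩ = ∫ r^2 |χ(r)|² 4πr² dr.
Using ∫₀^∞ rⁿ e^(−αr) dr = n!/αⁿ⁺¹, since the A² factors cancel between numerator and denominator, ⟨r²⟩ = 15·λ^2/2.
With λ = 4.544, ⟨r^2⟩ = 154.86.

⟨r^2⟩ ≈ 154.9 a₀^2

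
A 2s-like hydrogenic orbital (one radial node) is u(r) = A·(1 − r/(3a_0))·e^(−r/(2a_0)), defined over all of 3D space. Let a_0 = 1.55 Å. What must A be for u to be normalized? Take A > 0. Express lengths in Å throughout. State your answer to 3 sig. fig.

A ≈ 0.179 Å^(-3/2)

Require ∫ |u|² 4πr² dr = 1 over the whole domain.
(Spherical symmetry: dV = 4πr² dr.)
With u = A·(1 − r/(3a_0))·e^(−r/(2a_0)), the integral evaluates to A²·[8·π·a_0^3/3].
Hence A² = 1/[8·π·a_0^3/3].
Plugging in a_0 = 1.55 yields A = 0.1790.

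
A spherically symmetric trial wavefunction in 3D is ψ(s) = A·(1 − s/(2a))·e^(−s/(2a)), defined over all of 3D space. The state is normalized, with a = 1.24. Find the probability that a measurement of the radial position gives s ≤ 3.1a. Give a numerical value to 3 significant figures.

P ≈ 0.0788

With dV = 4πs²ds, the probability is ∫|ψ|² dV over s ≤ 3.1a.
Normalization gives A² = 1/(8·π·a^3).
Let u = s/a; then A², 4π and the length scale all cancel, so P = ∫_{0}^{3.1} u^2·(1 - u/2)^2·e^(-u) du ÷ ∫_{0}^{∞} u^2·(1 - u/2)^2·e^(-u) du.
An antiderivative of u^2·(1 - u/2)^2·e^(-u) is -(u^4/4 + u^2 + 2·u + 2)·e^(-u); evaluating from 0 to 3.1 gives ≈ 0.15758, while the full integral is 2.
The region integral divided by the full integral gives P = 0.07879.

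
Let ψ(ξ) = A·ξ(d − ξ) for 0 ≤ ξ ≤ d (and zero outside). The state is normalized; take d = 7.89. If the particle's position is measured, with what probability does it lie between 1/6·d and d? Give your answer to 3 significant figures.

P ≈ 0.965

The probability is P = ∫ |ψ|² dξ over [1/6·d, d].
The normalization integral ∫|ψ|²dξ over the whole domain equals d^5/30·A², and A² cancels in the ratio.
Let u = ξ/d; then A² and the length scale cancel, so P = ∫_{1/6}^{1} u^2·(1 - u)^2 du ÷ ∫_{0}^{1} u^2·(1 - u)^2 du.
With ∫ u^2·(1 - u)^2 du = u^3·(6·u^2 - 15·u + 10)/30 + C, the region integral is 125/3888 and the full one is 1/30.
The result is P = 625/648.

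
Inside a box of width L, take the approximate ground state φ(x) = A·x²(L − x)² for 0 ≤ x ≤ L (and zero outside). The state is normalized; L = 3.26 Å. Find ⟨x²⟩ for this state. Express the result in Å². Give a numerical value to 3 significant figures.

⟨x^2⟩ ≈ 2.90 Å^2

By definition ⟨x²⟩ = ∫ x^2 |φ(x)|² dx.
Expanding the polynomial and integrating term by term, the ratio of the moment integral to the normalization integral gives ⟨x²⟩ = 3·L^2/11.
With L = 3.26, ⟨x^2⟩ = 2.898.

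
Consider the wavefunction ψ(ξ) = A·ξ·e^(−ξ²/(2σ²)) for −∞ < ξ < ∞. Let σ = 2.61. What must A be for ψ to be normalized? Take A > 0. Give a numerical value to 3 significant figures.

A ≈ 0.252

Require ∫ |ψ|² dξ = 1 over the whole domain.
Carrying out the integral gives A² · √(π)·σ^3/2.
Setting this equal to 1 gives A² = 1/(√(π)·σ^3/2).
With σ = 2.61: A² = 0.06346 and A = 0.2519.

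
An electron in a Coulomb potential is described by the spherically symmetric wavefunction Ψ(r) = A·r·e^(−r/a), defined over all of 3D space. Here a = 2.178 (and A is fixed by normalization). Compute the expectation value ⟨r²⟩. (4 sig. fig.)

⟨r²⟩ = ∫ r^2 |Ψ|² 4πr² dr over the full domain.
The ratio of the moment integral to the normalization integral gives ⟨r²⟩ = 15·a^2/2.
With a = 2.178, ⟨r^2⟩ = 35.578.

⟨r^2⟩ ≈ 35.58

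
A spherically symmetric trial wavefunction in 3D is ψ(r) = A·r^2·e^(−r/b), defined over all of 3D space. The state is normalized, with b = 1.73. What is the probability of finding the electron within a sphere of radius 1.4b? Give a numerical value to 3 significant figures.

P ≈ 0.0244

P = ∫ |ψ|² 4πr² dr over r ≤ 1.4b.
A² is fixed by ∫₀^∞ 4πr²|ψ|² dr = 1, i.e. A² = (45·π·b^7/2)^(−1).
Substituting u = r/b, A², 4π and the length scale all cancel in the ratio: P = ∫_{0}^{1.4} u^6·e^(-2·u) du / ∫_{0}^{∞} u^6·e^(-2·u) du.
Using ∫ u^6·e^(-2·u) du = -(4·u^6 + 12·u^5 + 30·u^4 + 60·u^3 + 90·u^2 + 90·u + 45)·e^(-2·u)/8, the numerator is ≈ 0.13731 and the denominator is 45/8.
This evaluates to P = 0.02441.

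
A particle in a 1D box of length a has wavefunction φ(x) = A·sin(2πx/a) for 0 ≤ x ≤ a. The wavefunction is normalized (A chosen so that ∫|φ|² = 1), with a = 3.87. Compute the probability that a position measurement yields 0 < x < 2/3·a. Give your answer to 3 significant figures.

P ≈ 0.598

The probability is P = ∫ |φ|² dx over [0, 2/3·a].
Since A² = 1/(a/2), this is the region integral divided by the full normalization integral.
Substituting u = x/a, A² and the length scale cancel in the ratio: P = ∫_{0}^{2/3} sin(2·π·u)^2 du / ∫_{0}^{1} sin(2·π·u)^2 du.
An antiderivative of sin(2·π·u)^2 is u/2 - sin(4·π·u)/(8·π); evaluating from 0 to 2/3 gives -√(3)/(16·π) + 1/3, while the full integral is 1/2.
Evaluating gives P = -√(3)/(8·π) + 2/3.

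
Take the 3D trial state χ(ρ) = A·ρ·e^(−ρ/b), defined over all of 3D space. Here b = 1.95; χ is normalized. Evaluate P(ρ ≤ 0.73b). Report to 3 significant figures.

P ≈ 0.0168

P = ∫ |χ|² 4πρ² dρ over ρ ≤ 0.73b.
A² is fixed by ∫₀^∞ 4πρ²|χ|² dρ = 1, i.e. A² = (3·π·b^5)^(−1).
In terms of u = ρ/b (A², 4π and the length scale all cancel between numerator and denominator), P = [∫_{0}^{0.73} u^4·e^(-2·u) du] / [∫_{0}^{∞} u^4·e^(-2·u) du].
With ∫ u^4·e^(-2·u) du = -(u^4/2 + u^3 + 3·u^2/2 + 3·u/2 + 3/4)·e^(-2·u) + C, the region integral is ≈ 0.012567 and the full one is 3/4.
Taking the ratio yields P = 0.01676.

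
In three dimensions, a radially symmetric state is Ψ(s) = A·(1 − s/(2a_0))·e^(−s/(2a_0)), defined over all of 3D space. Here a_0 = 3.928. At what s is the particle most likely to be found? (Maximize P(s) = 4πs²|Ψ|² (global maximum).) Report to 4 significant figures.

The maximum of P(s) = 4πs²|Ψ|² occurs where its derivative vanishes.
This gives s = a_0·(√(5) + 3).
With a_0 = 3.928, the most probable radial distance is 20.567.

s ≈ 20.57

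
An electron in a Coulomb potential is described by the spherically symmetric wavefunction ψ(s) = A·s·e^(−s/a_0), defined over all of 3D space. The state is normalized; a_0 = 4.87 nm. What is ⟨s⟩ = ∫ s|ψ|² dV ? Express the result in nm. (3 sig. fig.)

By definition ⟨s⟩ = ∫ s |ψ(s)|² 4πs² ds.
Recall ∫₀^∞ s^m e^(−s/β) ds = m!·β^(m+1), the ratio of the moment integral to the normalization integral gives ⟨s⟩ = 5·a_0/2.
With a_0 = 4.87, ⟨s⟩ = 12.18.

⟨s⟩ ≈ 12.2 nm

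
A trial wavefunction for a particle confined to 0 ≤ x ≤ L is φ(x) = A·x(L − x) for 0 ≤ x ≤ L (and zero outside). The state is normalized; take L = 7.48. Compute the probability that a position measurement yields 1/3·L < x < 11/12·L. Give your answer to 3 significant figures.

P ≈ 0.785

|φ|² is the probability density, so P = ∫_{1/3·L}^{11/12·L} |φ|² dx.
The normalization integral ∫|φ|²dx over the whole domain equals L^5/30·A², and A² cancels in the ratio.
Let u = x/L; then A² and the length scale cancel, so P = ∫_{1/3}^{11/12} u^2·(1 - u)^2 du ÷ ∫_{0}^{1} u^2·(1 - u)^2 du.
An antiderivative of u^2·(1 - u)^2 is u^3·(6·u^2 - 15·u + 10)/30; evaluating from 1/3 to 11/12 gives ≈ 0.026168, while the full integral is 1/30.
This works out to P = 0.7850.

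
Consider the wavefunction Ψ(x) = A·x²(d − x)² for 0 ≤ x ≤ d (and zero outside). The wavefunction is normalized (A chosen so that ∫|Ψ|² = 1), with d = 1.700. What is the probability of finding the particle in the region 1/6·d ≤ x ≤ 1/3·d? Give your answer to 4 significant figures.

P ≈ 0.1359

|Ψ|² is the probability density, so P = ∫_{1/6·d}^{1/3·d} |Ψ|² dx.
With A² fixed by ∫|Ψ|² = 1, i.e. A² = (d^9/630)^(−1), substitute and integrate.
In terms of u = x/d (A² and the length scale cancel between numerator and denominator), P = [∫_{1/6}^{1/3} u^4·(1 - u)^4 du] / [∫_{0}^{1} u^4·(1 - u)^4 du].
Using ∫ u^4·(1 - u)^4 du = u^5·(70·u^4 - 315·u^3 + 540·u^2 - 420·u + 126)/630, the numerator is ≈ 0.000215708 and the denominator is 1/630.
Taking the ratio, P = 0.13590.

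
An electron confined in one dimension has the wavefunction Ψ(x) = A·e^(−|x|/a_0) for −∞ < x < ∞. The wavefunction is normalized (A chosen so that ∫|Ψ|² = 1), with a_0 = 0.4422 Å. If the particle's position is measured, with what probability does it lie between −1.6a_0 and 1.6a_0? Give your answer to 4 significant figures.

P ≈ 0.9592

P = ∫_{−1.6a_0}^{1.6a_0} |Ψ(x)|² dx.
With A² fixed by ∫|Ψ|² = 1, i.e. A² = (a_0)^(−1), substitute and integrate.
Both integrals are even about x = 0, so only the x ≥ 0 halves are needed (the factors of 2 cancel). In terms of u = x/a_0 (A² and the length scale cancel between numerator and denominator), P = [∫_{0}^{1.6} e^(-2·u) du] / [∫_{0}^{∞} e^(-2·u) du].
An antiderivative of e^(-2·u) is -e^(-2·u)/2; evaluating from 0 to 1.6 gives 1/2 - e^(-16/5)/2, while the full integral is 1/2.
Taking the ratio, P = 0.95924.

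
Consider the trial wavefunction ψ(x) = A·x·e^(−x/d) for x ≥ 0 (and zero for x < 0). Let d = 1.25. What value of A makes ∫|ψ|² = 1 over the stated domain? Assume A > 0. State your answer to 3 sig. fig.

Require ∫ |ψ|² dx = 1 over the whole domain.
The integral (without the A² prefactor) comes out to d^3/4.
So A² = (d^3/4)^(−1).
With d = 1.25: A² = 2.048 and A = 1.431.

A ≈ 1.43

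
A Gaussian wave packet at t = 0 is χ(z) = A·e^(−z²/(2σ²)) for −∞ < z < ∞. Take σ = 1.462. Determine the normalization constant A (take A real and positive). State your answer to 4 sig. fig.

Normalization requires ∫|χ|² dz = 1, integrated from −∞ to ∞.
Using the Gaussian integral ∫_{−∞}^{∞} e^(−αz²) dz = √(π/α), the integral (without the A² prefactor) comes out to √(π)·σ.
Hence A² = 1/[√(π)·σ].
Plugging in σ = 1.462 yields A = 0.62121.

A ≈ 0.6212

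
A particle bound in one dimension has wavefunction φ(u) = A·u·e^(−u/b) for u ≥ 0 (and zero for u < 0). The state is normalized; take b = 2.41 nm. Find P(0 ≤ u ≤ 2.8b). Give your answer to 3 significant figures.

The probability is P = ∫ |φ|² du over [0, 2.8b].
With A² fixed by ∫|φ|² = 1, i.e. A² = (b^3/4)^(−1), substitute and integrate.
In terms of t = u/b (A² and the length scale cancel between numerator and denominator), P = [∫_{0}^{2.8} t^2·e^(-2·t) dt] / [∫_{0}^{∞} t^2·e^(-2·t) dt].
Using ∫ t^2·e^(-2·t) dt = -(2·t^2 + 2·t + 1)·e^(-2·t)/4, the numerator is 1/4 - 557·e^(-28/5)/100 and the denominator is 1/4.
This works out to P = 0.9176.

P ≈ 0.918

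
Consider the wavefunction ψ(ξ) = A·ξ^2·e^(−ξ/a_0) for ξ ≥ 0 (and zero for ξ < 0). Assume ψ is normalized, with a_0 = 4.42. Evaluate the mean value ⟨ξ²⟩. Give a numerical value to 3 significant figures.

The expectation value is the |ψ|²-weighted average of ξ^2: ∫ ξ^2|ψ|² dξ.
The ratio of the moment integral to the normalization integral gives ⟨ξ²⟩ = 15·a_0^2/2.
Putting a_0 = 4.42 gives 146.5.

⟨ξ^2⟩ ≈ 147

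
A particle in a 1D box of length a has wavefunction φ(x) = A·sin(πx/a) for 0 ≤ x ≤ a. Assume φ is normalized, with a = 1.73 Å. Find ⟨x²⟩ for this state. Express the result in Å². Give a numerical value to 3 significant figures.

By definition ⟨x²⟩ = ∫ x^2 |φ(x)|² dx.
The ratio of the moment integral to the normalization integral gives ⟨x²⟩ = -a^2/(2·π^2) + a^2/3.
Putting a = 1.73 gives 0.8460.

⟨x^2⟩ ≈ 0.846 Å^2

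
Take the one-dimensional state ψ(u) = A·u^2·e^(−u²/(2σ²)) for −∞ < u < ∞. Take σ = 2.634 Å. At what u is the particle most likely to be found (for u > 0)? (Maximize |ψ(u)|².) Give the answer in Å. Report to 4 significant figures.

The maximum of |ψ(u)|² occurs where its derivative vanishes.
This gives u = √(2)·σ.
With σ = 2.634, the value of u > 0 at which the probability density is greatest is 3.7250 Å.

u ≈ 3.725 Å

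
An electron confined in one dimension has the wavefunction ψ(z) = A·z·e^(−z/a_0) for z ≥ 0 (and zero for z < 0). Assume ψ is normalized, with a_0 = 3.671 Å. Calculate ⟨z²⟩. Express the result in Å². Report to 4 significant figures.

⟨z^2⟩ ≈ 40.43 Å^2

⟨z²⟩ = ∫ z^2 |ψ|² dz over the full domain.
Recall ∫₀^∞ z^m e^(−z/β) dz = m!·β^(m+1), evaluating both integrals, ⟨z²⟩ = 3·a_0^2.
Putting a_0 = 3.671 gives 40.429.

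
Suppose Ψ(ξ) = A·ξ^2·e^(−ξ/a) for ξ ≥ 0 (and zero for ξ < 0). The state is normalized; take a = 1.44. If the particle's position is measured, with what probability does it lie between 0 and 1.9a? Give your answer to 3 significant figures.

P ≈ 0.332

The probability is P = ∫ |Ψ|² dξ over [0, 1.9a].
Since A² = 1/(3·a^5/4), this is the region integral divided by the full normalization integral.
Let u = ξ/a; then A² and the length scale cancel, so P = ∫_{0}^{1.9} u^4·e^(-2·u) du ÷ ∫_{0}^{∞} u^4·e^(-2·u) du.
With ∫ u^4·e^(-2·u) du = -(u^4/2 + u^3 + 3·u^2/2 + 3·u/2 + 3/4)·e^(-2·u) + C, the region integral is ≈ 0.24912 and the full one is 3/4.
Taking the ratio, P = 0.3322.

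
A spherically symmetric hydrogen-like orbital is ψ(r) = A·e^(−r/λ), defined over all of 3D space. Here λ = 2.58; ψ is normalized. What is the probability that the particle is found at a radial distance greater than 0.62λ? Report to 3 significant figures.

P ≈ 0.871

P = ∫ |ψ|² 4πr² dr over r > 0.62λ.
The full normalization integral is A²·[π·λ^3] = 1, fixing A².
Substituting u = r/λ, A², 4π and the length scale all cancel in the ratio: P = ∫_{0.62}^{∞} u^2·e^(-2·u) du / ∫_{0}^{∞} u^2·e^(-2·u) du.
Using ∫ u^2·e^(-2·u) du = -(2·u^2 + 2·u + 1)·e^(-2·u)/4, the numerator is 3761·e^(-31/25)/5000 and the denominator is 1/4.
Taking the ratio yields P = 0.8707.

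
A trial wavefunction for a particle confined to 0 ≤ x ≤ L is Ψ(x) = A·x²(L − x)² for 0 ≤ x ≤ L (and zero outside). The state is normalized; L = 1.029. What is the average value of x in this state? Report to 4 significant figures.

By definition ⟨x⟩ = ∫ x |Ψ(x)|² dx.
Expanding the polynomial and integrating term by term, evaluating both integrals, ⟨x⟩ = L/2.
Putting L = 1.029 gives 0.51450.

⟨x⟩ ≈ 0.5145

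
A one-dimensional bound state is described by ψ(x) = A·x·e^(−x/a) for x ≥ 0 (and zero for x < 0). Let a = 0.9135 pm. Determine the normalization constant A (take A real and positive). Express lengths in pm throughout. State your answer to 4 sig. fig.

Require ∫ |ψ|² dx = 1 over the whole domain.
With ∫₀^∞ x^2 e^(−αx) dx = 2!/α^3, ∫|ψ|² dx = A²·(a^3/4).
Setting this equal to 1 gives A² = 1/(a^3/4).
Plugging in a = 0.9135 yields A = 2.2907.

A ≈ 2.291 pm^(-3/2)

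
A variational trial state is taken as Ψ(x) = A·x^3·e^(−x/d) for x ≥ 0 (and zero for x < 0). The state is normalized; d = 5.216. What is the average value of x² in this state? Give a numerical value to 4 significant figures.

⟨x^2⟩ ≈ 380.9

⟨x²⟩ = ∫ x^2 |Ψ|² dx over the full domain.
Recall ∫₀^∞ x^m e^(−x/β) dx = m!·β^(m+1), the ratio of the moment integral to the normalization integral gives ⟨x²⟩ = 14·d^2.
With d = 5.216, ⟨x^2⟩ = 380.89.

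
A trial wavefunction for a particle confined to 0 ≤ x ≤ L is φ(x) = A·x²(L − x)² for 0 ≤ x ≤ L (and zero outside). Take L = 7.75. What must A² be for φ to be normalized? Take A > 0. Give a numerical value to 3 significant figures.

A^2 ≈ 0.00000625

Require ∫ |φ|² dx = 1 over the whole domain.
Expanding the polynomial and integrating term by term, the integral (without the A² prefactor) comes out to L^9/630.
So A² = (L^9/630)^(−1).
Substituting L = 7.75 gives A² = 0.000006246, so A = 0.002499.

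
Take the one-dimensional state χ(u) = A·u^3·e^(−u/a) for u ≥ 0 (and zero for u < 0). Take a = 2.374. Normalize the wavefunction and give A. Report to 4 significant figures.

The normalization condition is ∫|χ|² du = 1 from 0 to ∞.
Recall ∫₀^∞ u^m e^(−u/β) du = m!·β^(m+1), the integral (without the A² prefactor) comes out to 45·a^7/8.
Hence A² = 1/[45·a^7/8].
With a = 2.374: A² = 0.00041832 and A = 0.020453.

A ≈ 0.02045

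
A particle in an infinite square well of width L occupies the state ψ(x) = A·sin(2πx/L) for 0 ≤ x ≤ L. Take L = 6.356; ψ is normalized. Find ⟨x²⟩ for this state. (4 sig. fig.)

By definition ⟨x²⟩ = ∫ x^2 |ψ(x)|² dx.
The ratio of the moment integral to the normalization integral gives ⟨x²⟩ = -L^2/(8·π^2) + L^2/3.
With L = 6.356, ⟨x^2⟩ = 12.955.

⟨x^2⟩ ≈ 12.95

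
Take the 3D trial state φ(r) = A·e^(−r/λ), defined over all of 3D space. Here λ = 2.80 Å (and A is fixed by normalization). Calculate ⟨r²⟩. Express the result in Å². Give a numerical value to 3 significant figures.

⟨r²⟩ = ∫ r^2 |φ|² 4πr² dr over the full domain.
Using ∫₀^∞ rⁿ e^(−αr) dr = n!/αⁿ⁺¹, the ratio of the moment integral to the normalization integral gives ⟨r²⟩ = 3·λ^2.
With λ = 2.80, ⟨r^2⟩ = 23.52.

⟨r^2⟩ ≈ 23.5 Å^2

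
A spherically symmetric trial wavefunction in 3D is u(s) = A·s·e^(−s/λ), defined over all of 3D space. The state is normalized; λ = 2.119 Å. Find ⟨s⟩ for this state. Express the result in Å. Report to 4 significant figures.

The expectation value is the |u|²-weighted average of s: ∫ s|u|² 4πs² ds.
Recall ∫₀^∞ s^m e^(−s/β) ds = m!·β^(m+1), since the A² factors cancel between numerator and denominator, ⟨s⟩ = 5·λ/2.
With λ = 2.119, ⟨s⟩ = 5.2975.

⟨s⟩ ≈ 5.298 Å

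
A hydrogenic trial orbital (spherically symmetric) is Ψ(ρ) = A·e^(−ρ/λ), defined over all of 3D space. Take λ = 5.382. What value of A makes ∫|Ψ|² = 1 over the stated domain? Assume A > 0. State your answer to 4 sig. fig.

A ≈ 0.04519

We need A² ∫|f|² 4πρ² dρ = 1, taking the integral from 0 to ∞.
The integral (without the A² prefactor) comes out to π·λ^3.
Hence A² = 1/[π·λ^3].
Plugging in λ = 5.382 yields A = 0.045187.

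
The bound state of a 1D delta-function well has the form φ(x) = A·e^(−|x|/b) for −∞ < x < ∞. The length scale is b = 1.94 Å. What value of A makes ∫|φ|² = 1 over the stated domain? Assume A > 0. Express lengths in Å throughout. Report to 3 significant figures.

A ≈ 0.718 Å^(-1/2)

We need A² ∫|f|² dx = 1, taking the integral from −∞ to ∞.
With φ = A·e^(−|x|/b), the integral evaluates to A²·[b].
Hence A² = 1/[b].
Substituting b = 1.94 gives A² = 0.5155, so A = 0.7180.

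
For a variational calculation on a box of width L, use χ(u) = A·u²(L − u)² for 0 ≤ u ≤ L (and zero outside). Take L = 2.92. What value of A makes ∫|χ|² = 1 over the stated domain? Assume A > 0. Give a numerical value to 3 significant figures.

A ≈ 0.202

Require ∫ |χ|² du = 1 over the whole domain.
∫|χ|² du = A²·(L^9/630).
Setting this equal to 1 gives A² = 1/(L^9/630).
With L = 2.92: A² = 0.04082 and A = 0.2020.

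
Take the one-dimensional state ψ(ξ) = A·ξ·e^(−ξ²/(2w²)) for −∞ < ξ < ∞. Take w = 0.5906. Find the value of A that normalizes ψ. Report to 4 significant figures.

A ≈ 2.340

Normalization requires ∫|ψ|² dξ = 1, integrated from −∞ to ∞.
With ∫_{−∞}^{∞} ξ^(2m) e^(−αξ²) dξ = (2m−1)!!·√π / (2^m α^(m+1/2)), the integral (without the A² prefactor) comes out to √(π)·w^3/2.
With w = 0.5906: A² = 5.4774 and A = 2.3404.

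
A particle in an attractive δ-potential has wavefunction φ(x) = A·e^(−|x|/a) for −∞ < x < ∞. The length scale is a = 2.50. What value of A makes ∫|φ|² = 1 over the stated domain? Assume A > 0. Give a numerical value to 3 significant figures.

Require ∫ |φ|² dx = 1 over the whole domain.
With φ = A·e^(−|x|/a), the integral evaluates to A²·[a].
Hence A² = 1/[a].
With a = 2.50: A² = 0.4000 and A = 0.6325.

A ≈ 0.632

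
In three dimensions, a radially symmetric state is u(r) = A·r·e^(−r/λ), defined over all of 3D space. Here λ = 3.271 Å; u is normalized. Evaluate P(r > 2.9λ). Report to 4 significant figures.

P ≈ 0.3127

P = ∫ |u|² 4πr² dr over r > 2.9λ.
A² is fixed by ∫₀^∞ 4πr²|u|² dr = 1, i.e. A² = (3·π·λ^5)^(−1).
In terms of t = r/λ (A², 4π and the length scale all cancel between numerator and denominator), P = [∫_{2.9}^{∞} t^4·e^(-2·t) dt] / [∫_{0}^{∞} t^4·e^(-2·t) dt].
With ∫ t^4·e^(-2·t) dt = -(t^4/2 + t^3 + 3·t^2/2 + 3·t/2 + 3/4)·e^(-2·t) + C, the region integral is ≈ 0.234539 and the full one is 3/4.
The region integral divided by the full integral gives P = 0.31272.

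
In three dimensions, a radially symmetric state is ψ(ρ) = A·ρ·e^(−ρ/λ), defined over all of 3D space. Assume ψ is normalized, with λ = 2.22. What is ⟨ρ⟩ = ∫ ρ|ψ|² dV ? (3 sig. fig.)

⟨ρ⟩ = ∫ ρ |ψ|² 4πρ² dρ over the full domain.
Evaluating both integrals, ⟨ρ⟩ = 5·λ/2.
With λ = 2.22, ⟨ρ⟩ = 5.550.

⟨ρ⟩ ≈ 5.55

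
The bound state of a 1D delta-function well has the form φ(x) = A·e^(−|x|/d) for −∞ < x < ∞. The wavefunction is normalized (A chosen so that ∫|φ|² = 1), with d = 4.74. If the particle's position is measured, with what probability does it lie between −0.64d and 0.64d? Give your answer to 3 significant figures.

P ≈ 0.722

P = ∫_{−0.64d}^{0.64d} |φ(x)|² dx.
Since A² = 1/(d), this is the region integral divided by the full normalization integral.
Both integrals are even about x = 0, so only the x ≥ 0 halves are needed (the factors of 2 cancel). Let u = x/d; then A² and the length scale cancel, so P = ∫_{0}^{0.64} e^(-2·u) du ÷ ∫_{0}^{∞} e^(-2·u) du.
With ∫ e^(-2·u) du = -e^(-2·u)/2 + C, the region integral is 1/2 - e^(-32/25)/2 and the full one is 1/2.
This works out to P = 0.7220.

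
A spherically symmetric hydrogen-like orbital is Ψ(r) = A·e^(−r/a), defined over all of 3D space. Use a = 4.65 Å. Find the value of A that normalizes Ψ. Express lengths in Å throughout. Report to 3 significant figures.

A ≈ 0.0563 Å^(-3/2)

The normalization condition is ∫|Ψ|² 4πr² dr = 1 from 0 to ∞.
In 3D with spherical symmetry the volume element is 4πr² dr.
With Ψ = A·e^(−r/a), the integral evaluates to A²·[π·a^3].
So A² = (π·a^3)^(−1).
Substituting a = 4.65 gives A² = 0.003166, so A = 0.05627.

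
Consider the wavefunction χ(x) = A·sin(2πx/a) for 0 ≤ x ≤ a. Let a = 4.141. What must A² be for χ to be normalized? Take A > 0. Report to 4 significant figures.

We need A² ∫|f|² dx = 1, taking the integral from 0 to a.
The integral (without the A² prefactor) comes out to a/2.
Plugging in a = 4.141 yields A = 0.69496.

A^2 ≈ 0.4830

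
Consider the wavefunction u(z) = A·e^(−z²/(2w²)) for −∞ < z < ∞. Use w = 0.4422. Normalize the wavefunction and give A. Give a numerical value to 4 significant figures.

The normalization condition is ∫|u|² dz = 1 from −∞ to ∞.
Differentiating ∫e^(−αz²) dz = √(π/α) under α to get the higher moments, carrying out the integral gives A² · √(π)·w.
So A² = (√(π)·w)^(−1).
Substituting w = 0.4422 gives A² = 1.2759, so A = 1.1295.

A ≈ 1.130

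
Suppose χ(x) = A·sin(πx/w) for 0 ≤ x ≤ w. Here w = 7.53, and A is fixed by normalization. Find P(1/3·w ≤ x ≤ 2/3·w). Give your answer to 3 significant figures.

P ≈ 0.609

|χ|² is the probability density, so P = ∫_{1/3·w}^{2/3·w} |χ|² dx.
With A² fixed by ∫|χ|² = 1, i.e. A² = (w/2)^(−1), substitute and integrate.
In terms of u = x/w (A² and the length scale cancel between numerator and denominator), P = [∫_{1/3}^{2/3} sin(π·u)^2 du] / [∫_{0}^{1} sin(π·u)^2 du].
Using ∫ sin(π·u)^2 du = u/2 - sin(2·π·u)/(4·π), the numerator is √(3)/(4·π) + 1/6 and the denominator is 1/2.
Evaluating gives P = (√(3)/2 + π/3)/π.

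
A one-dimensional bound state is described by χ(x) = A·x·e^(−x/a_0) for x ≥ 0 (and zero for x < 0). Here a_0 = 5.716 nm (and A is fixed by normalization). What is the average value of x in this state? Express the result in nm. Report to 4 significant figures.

The expectation value is the |χ|²-weighted average of x: ∫ x|χ|² dx.
Using ∫₀^∞ xⁿ e^(−αx) dx = n!/αⁿ⁺¹, the ratio of the moment integral to the normalization integral gives ⟨x⟩ = 3·a_0/2.
With a_0 = 5.716, ⟨x⟩ = 8.5740.

⟨x⟩ ≈ 8.574 nm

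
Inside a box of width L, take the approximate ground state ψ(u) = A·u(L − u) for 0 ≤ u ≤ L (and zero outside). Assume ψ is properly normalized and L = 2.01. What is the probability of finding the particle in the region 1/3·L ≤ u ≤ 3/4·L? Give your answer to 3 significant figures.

The probability is P = ∫ |ψ|² du over [1/3·L, 3/4·L].
With A² fixed by ∫|ψ|² = 1, i.e. A² = (L^5/30)^(−1), substitute and integrate.
Let t = u/L; then A² and the length scale cancel, so P = ∫_{1/3}^{3/4} t^2·(1 - t)^2 dt ÷ ∫_{0}^{1} t^2·(1 - t)^2 dt.
An antiderivative of t^2·(1 - t)^2 is t^3·(6·t^2 - 15·t + 10)/30; evaluating from 1/3 to 3/4 gives ≈ 0.022887, while the full integral is 1/30.
Taking the ratio, P = 0.6866.

P ≈ 0.687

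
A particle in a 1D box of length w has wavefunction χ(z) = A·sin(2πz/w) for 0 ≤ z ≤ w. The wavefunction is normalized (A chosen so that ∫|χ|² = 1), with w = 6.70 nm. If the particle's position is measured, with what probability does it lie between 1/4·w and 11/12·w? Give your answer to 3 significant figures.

P = ∫_{1/4·w}^{11/12·w} |χ(z)|² dz.
With A² fixed by ∫|χ|² = 1, i.e. A² = (w/2)^(−1), substitute and integrate.
Substituting u = z/w, A² and the length scale cancel in the ratio: P = ∫_{1/4}^{11/12} sin(2·π·u)^2 du / ∫_{0}^{1} sin(2·π·u)^2 du.
Using ∫ sin(2·π·u)^2 du = u/2 - sin(4·π·u)/(8·π), the numerator is √(3)/(16·π) + 1/3 and the denominator is 1/2.
This works out to P = √(3)/(8·π) + 2/3.

P ≈ 0.736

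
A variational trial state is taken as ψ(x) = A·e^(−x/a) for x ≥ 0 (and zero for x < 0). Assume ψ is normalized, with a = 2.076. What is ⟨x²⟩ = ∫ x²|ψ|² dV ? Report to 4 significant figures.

⟨x^2⟩ ≈ 2.155

⟨x²⟩ = ∫ x^2 |ψ|² dx over the full domain.
Recall ∫₀^∞ x^m e^(−x/β) dx = m!·β^(m+1), the ratio of the moment integral to the normalization integral gives ⟨x²⟩ = a^2/2.
With a = 2.076, ⟨x^2⟩ = 2.1549.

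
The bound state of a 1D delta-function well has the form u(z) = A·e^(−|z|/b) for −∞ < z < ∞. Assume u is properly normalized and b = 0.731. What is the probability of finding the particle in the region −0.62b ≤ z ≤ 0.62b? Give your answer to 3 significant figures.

P ≈ 0.711

The probability is P = ∫ |u|² dz over [−0.62b, 0.62b].
With A² fixed by ∫|u|² = 1, i.e. A² = (b)^(−1), substitute and integrate.
Both integrals are even about z = 0, so only the z ≥ 0 halves are needed (the factors of 2 cancel). Let t = z/b; then A² and the length scale cancel, so P = ∫_{0}^{0.62} e^(-2·t) dt ÷ ∫_{0}^{∞} e^(-2·t) dt.
Using ∫ e^(-2·t) dt = -e^(-2·t)/2, the numerator is 1/2 - e^(-31/25)/2 and the denominator is 1/2.
This works out to P = 0.7106.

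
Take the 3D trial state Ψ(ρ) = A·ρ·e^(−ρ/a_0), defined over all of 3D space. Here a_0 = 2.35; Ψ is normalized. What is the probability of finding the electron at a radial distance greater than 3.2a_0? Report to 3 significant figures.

P ≈ 0.235

Integrate the radial probability density 4πρ²|Ψ|² over ρ > 3.2a_0.
A² is fixed by ∫₀^∞ 4πρ²|Ψ|² dρ = 1, i.e. A² = (3·π·a_0^5)^(−1).
In terms of u = ρ/a_0 (A², 4π and the length scale all cancel between numerator and denominator), P = [∫_{3.2}^{∞} u^4·e^(-2·u) du] / [∫_{0}^{∞} u^4·e^(-2·u) du].
Using ∫ u^4·e^(-2·u) du = -(u^4/2 + u^3 + 3·u^2/2 + 3·u/2 + 3/4)·e^(-2·u), the numerator is ≈ 0.17630 and the denominator is 3/4.
This evaluates to P = 0.2351.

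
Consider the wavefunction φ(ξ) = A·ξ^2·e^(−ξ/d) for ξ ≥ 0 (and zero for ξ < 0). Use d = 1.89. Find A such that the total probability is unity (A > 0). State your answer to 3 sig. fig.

The normalization condition is ∫|φ|² dξ = 1 from 0 to ∞.
Recall ∫₀^∞ ξ^m e^(−ξ/β) dξ = m!·β^(m+1), ∫|φ|² dξ = A²·(3·d^5/4).
Hence A² = 1/[3·d^5/4].
Plugging in d = 1.89 yields A = 0.2351.

A ≈ 0.235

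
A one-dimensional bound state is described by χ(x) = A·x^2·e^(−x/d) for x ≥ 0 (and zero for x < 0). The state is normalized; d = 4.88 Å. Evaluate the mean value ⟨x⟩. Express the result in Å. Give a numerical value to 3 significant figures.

By definition ⟨x⟩ = ∫ x |χ(x)|² dx.
Evaluating both integrals, ⟨x⟩ = 5·d/2.
Putting d = 4.88 gives 12.20.

⟨x⟩ ≈ 12.2 Å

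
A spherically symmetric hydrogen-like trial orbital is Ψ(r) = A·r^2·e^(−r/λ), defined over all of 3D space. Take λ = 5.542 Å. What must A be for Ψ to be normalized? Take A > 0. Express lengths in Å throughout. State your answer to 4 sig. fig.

A ≈ 0.0002968 Å^(-7/2)

The normalization condition is ∫|Ψ|² 4πr² dr = 1 from 0 to ∞.
Using ∫₀^∞ rⁿ e^(−αr) dr = n!/αⁿ⁺¹, with Ψ = A·r^2·e^(−r/λ), the integral evaluates to A²·[45·π·λ^7/2].
Setting this equal to 1 gives A² = 1/(45·π·λ^7/2).
Plugging in λ = 5.542 yields A = 0.00029683.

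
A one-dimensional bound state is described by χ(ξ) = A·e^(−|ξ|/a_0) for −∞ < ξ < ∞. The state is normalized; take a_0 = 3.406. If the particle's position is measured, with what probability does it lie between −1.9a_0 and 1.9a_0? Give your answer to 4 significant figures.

P = ∫_{−1.9a_0}^{1.9a_0} |χ(ξ)|² dξ.
The normalization integral ∫|χ|²dξ over the whole domain equals a_0·A², and A² cancels in the ratio.
Both integrals are even about ξ = 0, so only the ξ ≥ 0 halves are needed (the factors of 2 cancel). Let u = ξ/a_0; then A² and the length scale cancel, so P = ∫_{0}^{1.9} e^(-2·u) du ÷ ∫_{0}^{∞} e^(-2·u) du.
An antiderivative of e^(-2·u) is -e^(-2·u)/2; evaluating from 0 to 1.9 gives 1/2 - e^(-19/5)/2, while the full integral is 1/2.
Evaluating gives P = 0.97763.

P ≈ 0.9776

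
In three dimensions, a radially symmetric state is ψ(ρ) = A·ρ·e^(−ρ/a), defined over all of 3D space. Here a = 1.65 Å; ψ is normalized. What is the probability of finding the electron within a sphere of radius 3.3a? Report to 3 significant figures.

Integrate the radial probability density 4πρ²|ψ|² over ρ ≤ 3.3a.
Normalization gives A² = 1/(3·π·a^5).
Let u = ρ/a; then A², 4π and the length scale all cancel, so P = ∫_{0}^{3.3} u^4·e^(-2·u) du ÷ ∫_{0}^{∞} u^4·e^(-2·u) du.
With ∫ u^4·e^(-2·u) du = -(u^4/2 + u^3 + 3·u^2/2 + 3·u/2 + 3/4)·e^(-2·u) + C, the region integral is ≈ 0.59047 and the full one is 3/4.
Taking the ratio yields P = 0.7873.

P ≈ 0.787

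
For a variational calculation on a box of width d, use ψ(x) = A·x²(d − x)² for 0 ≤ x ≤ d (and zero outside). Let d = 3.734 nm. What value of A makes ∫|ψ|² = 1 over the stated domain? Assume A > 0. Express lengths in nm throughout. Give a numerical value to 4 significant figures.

The normalization condition is ∫|ψ|² dx = 1 from 0 to d.
Expanding the polynomial and integrating term by term, with ψ = A·x²(d − x)², the integral evaluates to A²·[d^9/630].
Hence A² = 1/[d^9/630].
Plugging in d = 3.734 yields A = 0.066817.

A ≈ 0.06682 nm^(-9/2)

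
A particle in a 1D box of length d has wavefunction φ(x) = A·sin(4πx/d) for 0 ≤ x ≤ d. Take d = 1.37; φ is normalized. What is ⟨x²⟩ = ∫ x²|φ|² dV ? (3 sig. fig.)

⟨x^2⟩ ≈ 0.620

⟨x²⟩ = ∫ x^2 |φ|² dx over the full domain.
With ∫₀^d sin²(nπx/d) dx = d/2, the ratio of the moment integral to the normalization integral gives ⟨x²⟩ = -d^2/(32·π^2) + d^2/3.
Putting d = 1.37 gives 0.6197.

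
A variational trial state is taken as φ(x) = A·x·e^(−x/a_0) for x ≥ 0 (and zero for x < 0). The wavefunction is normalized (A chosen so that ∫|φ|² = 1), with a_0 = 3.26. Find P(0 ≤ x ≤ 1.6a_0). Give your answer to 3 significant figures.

P = ∫_{0}^{1.6a_0} |φ(x)|² dx.
The normalization integral ∫|φ|²dx over the whole domain equals a_0^3/4·A², and A² cancels in the ratio.
In terms of u = x/a_0 (A² and the length scale cancel between numerator and denominator), P = [∫_{0}^{1.6} u^2·e^(-2·u) du] / [∫_{0}^{∞} u^2·e^(-2·u) du].
With ∫ u^2·e^(-2·u) du = -(2·u^2 + 2·u + 1)·e^(-2·u)/4 + C, the region integral is 1/4 - 233·e^(-16/5)/100 and the full one is 1/4.
Evaluating gives P = 0.6201.

P ≈ 0.620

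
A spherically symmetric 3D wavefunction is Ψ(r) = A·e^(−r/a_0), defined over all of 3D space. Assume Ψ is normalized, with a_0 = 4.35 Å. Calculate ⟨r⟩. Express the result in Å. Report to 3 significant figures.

⟨r⟩ ≈ 6.53 Å

⟨r⟩ = ∫ r |Ψ|² 4πr² dr over the full domain.
Using ∫₀^∞ rⁿ e^(−αr) dr = n!/αⁿ⁺¹, evaluating both integrals, ⟨r⟩ = 3·a_0/2.
Putting a_0 = 4.35 gives 6.525.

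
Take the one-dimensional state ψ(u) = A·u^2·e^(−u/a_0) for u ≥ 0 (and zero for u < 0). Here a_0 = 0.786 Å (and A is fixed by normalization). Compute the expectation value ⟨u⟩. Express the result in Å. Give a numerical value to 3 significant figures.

⟨u⟩ ≈ 1.97 Å

By definition ⟨u⟩ = ∫ u |ψ(u)|² du.
Using ∫₀^∞ uⁿ e^(−αu) du = n!/αⁿ⁺¹, evaluating both integrals, ⟨u⟩ = 5·a_0/2.
With a_0 = 0.786, ⟨u⟩ = 1.965.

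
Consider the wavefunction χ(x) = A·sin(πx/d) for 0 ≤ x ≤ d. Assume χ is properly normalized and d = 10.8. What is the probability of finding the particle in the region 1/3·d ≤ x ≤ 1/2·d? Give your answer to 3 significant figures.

P ≈ 0.304

The probability is P = ∫ |χ|² dx over [1/3·d, 1/2·d].
Since A² = 1/(d/2), this is the region integral divided by the full normalization integral.
In terms of u = x/d (A² and the length scale cancel between numerator and denominator), P = [∫_{1/3}^{1/2} sin(π·u)^2 du] / [∫_{0}^{1} sin(π·u)^2 du].
Using ∫ sin(π·u)^2 du = u/2 - sin(2·π·u)/(4·π), the numerator is √(3)/(8·π) + 1/12 and the denominator is 1/2.
Evaluating gives P = (√(3)/4 + π/6)/π.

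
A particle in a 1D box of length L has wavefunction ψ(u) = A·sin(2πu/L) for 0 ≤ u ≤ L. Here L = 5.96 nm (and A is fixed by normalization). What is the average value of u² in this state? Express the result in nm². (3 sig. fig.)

⟨u^2⟩ ≈ 11.4 nm^2

⟨u²⟩ = ∫ u^2 |ψ|² du over the full domain.
Evaluating both integrals, ⟨u²⟩ = -L^2/(8·π^2) + L^2/3.
Putting L = 5.96 gives 11.39.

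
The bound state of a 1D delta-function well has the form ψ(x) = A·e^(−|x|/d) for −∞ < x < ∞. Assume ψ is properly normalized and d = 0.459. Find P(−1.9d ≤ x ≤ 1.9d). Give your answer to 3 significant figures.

|ψ|² is the probability density, so P = ∫_{−1.9d}^{1.9d} |ψ|² dx.
The normalization integral ∫|ψ|²dx over the whole domain equals d·A², and A² cancels in the ratio.
Both integrals are even about x = 0, so only the x ≥ 0 halves are needed (the factors of 2 cancel). Substituting u = x/d, A² and the length scale cancel in the ratio: P = ∫_{0}^{1.9} e^(-2·u) du / ∫_{0}^{∞} e^(-2·u) du.
With ∫ e^(-2·u) du = -e^(-2·u)/2 + C, the region integral is 1/2 - e^(-19/5)/2 and the full one is 1/2.
Taking the ratio, P = 0.9776.

P ≈ 0.978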